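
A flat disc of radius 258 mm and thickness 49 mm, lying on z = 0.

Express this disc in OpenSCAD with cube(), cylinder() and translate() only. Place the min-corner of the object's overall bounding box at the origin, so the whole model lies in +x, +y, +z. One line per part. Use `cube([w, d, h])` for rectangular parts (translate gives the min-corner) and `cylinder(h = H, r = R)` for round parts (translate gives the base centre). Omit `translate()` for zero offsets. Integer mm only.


translate([258, 258, 0]) cylinder(h = 49, r = 258);


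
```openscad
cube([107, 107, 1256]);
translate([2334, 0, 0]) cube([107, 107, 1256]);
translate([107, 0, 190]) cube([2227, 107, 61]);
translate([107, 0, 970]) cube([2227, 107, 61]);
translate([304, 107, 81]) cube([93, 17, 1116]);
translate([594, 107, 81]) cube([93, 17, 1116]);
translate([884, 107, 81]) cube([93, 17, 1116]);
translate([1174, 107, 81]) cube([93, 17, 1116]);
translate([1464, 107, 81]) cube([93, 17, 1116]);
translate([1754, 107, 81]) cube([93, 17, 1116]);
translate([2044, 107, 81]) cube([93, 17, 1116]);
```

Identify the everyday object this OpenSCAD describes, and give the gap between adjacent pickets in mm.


A fence section. The picket gap is 197 mm.

Two posts, two rails, 7 pickets — a fence section. Span 2227 mm holds 7 pickets of 93 mm with 8 equal gaps: ⌊(2227 − 7·93) / 8⌋ = 197 mm.


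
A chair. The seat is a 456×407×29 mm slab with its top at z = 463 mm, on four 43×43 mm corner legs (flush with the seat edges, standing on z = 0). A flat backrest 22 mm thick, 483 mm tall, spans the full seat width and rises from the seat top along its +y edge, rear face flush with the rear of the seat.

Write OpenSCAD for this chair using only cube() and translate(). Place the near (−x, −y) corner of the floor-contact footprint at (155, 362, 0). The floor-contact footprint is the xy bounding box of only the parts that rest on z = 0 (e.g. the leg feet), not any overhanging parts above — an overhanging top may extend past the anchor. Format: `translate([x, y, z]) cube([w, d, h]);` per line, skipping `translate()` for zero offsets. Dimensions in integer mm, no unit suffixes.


translate([155, 362, 434]) cube([456, 407, 29]);
translate([155, 362, 0]) cube([43, 43, 434]);
translate([568, 362, 0]) cube([43, 43, 434]);
translate([155, 726, 0]) cube([43, 43, 434]);
translate([568, 726, 0]) cube([43, 43, 434]);
translate([155, 747, 463]) cube([456, 22, 483]);


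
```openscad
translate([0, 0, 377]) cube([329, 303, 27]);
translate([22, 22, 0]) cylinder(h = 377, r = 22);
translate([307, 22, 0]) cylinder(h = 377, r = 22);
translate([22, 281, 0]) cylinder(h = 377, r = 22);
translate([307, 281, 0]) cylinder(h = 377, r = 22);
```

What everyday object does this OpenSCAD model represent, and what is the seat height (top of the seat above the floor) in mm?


A stool. The seat height is 404 mm.

A 329×303×27 slab at z = 377 on four corner cylinders — a stool. The seat top is 377 + 27 = 404 mm.


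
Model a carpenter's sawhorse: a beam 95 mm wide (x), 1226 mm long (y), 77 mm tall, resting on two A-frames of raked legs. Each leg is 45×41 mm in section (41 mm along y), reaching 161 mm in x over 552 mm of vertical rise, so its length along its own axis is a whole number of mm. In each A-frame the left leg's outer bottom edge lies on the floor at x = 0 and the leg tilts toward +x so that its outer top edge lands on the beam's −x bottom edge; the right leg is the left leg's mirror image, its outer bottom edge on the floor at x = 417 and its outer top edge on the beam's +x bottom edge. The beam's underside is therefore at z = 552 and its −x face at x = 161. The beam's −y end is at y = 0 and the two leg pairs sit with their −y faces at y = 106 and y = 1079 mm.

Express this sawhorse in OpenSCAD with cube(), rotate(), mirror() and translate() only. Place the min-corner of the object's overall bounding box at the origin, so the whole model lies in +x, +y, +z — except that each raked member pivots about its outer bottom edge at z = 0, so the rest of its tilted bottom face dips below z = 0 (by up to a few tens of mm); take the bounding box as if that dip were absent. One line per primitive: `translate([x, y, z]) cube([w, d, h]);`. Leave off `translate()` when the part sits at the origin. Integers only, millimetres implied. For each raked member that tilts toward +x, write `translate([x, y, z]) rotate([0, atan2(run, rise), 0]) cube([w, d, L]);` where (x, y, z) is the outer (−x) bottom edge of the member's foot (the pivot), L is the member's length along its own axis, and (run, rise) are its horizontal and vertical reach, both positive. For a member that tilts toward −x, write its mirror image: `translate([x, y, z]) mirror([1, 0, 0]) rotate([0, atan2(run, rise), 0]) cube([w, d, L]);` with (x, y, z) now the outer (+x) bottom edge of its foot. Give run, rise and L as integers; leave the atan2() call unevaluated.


translate([161, 0, 552]) cube([95, 1226, 77]);
translate([0, 106, 0]) rotate([0, atan2(161, 552), 0]) cube([45, 41, 575]);
translate([417, 106, 0]) mirror([1, 0, 0]) rotate([0, atan2(161, 552), 0]) cube([45, 41, 575]);
translate([0, 1079, 0]) rotate([0, atan2(161, 552), 0]) cube([45, 41, 575]);
translate([417, 1079, 0]) mirror([1, 0, 0]) rotate([0, atan2(161, 552), 0]) cube([45, 41, 575]);


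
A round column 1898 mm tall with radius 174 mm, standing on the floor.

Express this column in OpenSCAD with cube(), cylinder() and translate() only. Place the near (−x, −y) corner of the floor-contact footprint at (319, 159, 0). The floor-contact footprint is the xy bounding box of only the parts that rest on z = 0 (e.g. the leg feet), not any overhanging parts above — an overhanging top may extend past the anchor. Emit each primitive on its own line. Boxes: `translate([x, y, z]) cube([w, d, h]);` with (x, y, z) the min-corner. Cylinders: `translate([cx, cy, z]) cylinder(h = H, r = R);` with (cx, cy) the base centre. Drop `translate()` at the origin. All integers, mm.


translate([493, 333, 0]) cylinder(h = 1898, r = 174);


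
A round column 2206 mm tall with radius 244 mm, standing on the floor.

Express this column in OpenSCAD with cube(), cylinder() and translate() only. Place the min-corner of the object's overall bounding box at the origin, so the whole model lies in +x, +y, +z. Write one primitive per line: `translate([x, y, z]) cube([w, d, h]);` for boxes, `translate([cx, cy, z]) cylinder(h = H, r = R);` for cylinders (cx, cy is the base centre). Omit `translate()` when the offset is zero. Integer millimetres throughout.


translate([244, 244, 0]) cylinder(h = 2206, r = 244);


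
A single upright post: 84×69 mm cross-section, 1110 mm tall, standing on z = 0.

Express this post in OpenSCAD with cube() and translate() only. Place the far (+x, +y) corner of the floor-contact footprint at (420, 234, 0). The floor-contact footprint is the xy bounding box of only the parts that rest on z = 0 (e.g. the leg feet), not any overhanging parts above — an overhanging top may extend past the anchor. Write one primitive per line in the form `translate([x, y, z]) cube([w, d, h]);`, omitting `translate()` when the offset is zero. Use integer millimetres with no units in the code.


translate([336, 165, 0]) cube([84, 69, 1110]);


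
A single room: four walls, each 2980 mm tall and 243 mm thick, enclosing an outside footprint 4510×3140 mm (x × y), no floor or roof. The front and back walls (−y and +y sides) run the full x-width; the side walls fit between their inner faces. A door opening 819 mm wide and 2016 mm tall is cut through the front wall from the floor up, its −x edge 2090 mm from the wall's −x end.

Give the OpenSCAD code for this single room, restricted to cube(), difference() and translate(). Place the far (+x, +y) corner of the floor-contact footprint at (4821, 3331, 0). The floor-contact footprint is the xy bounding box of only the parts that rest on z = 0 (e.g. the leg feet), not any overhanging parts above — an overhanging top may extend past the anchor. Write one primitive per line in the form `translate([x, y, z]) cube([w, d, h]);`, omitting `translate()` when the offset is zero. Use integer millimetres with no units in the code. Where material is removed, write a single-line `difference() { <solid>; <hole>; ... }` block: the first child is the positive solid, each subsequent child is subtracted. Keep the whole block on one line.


difference() { translate([311, 191, 0]) cube([4510, 243, 2980]); translate([2401, 191, 0]) cube([819, 243, 2016]); }
translate([311, 3088, 0]) cube([4510, 243, 2980]);
translate([311, 434, 0]) cube([243, 2654, 2980]);
translate([4578, 434, 0]) cube([243, 2654, 2980]);


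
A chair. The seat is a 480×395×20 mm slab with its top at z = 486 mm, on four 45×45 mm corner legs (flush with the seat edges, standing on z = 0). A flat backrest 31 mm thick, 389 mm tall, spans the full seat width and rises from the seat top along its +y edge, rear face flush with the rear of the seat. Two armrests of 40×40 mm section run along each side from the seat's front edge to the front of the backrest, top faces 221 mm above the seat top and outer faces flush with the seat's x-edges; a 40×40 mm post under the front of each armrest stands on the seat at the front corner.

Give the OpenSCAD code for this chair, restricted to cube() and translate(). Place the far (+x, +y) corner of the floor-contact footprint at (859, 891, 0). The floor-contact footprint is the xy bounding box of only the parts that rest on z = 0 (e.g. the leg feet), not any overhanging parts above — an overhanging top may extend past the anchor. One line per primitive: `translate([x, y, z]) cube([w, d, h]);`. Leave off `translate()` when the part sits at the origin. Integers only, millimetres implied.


// leg_h = 486 - 20 = 466
// arm post h = 221 - 40 = 181
translate([379, 496, 466]) cube([480, 395, 20]);
translate([379, 496, 0]) cube([45, 45, 466]);
translate([814, 496, 0]) cube([45, 45, 466]);
translate([379, 846, 0]) cube([45, 45, 466]);
translate([814, 846, 0]) cube([45, 45, 466]);
translate([379, 860, 486]) cube([480, 31, 389]);
translate([379, 496, 667]) cube([40, 364, 40]);
translate([819, 496, 667]) cube([40, 364, 40]);
translate([379, 496, 486]) cube([40, 40, 181]);
translate([819, 496, 486]) cube([40, 40, 181]);


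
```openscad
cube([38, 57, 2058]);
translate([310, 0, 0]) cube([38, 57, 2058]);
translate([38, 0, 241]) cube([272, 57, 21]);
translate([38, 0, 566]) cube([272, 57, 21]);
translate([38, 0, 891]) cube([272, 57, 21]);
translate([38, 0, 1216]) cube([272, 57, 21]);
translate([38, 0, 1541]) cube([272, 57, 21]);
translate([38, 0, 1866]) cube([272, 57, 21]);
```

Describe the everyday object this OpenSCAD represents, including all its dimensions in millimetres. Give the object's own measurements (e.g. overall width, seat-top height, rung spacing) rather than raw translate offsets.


A straight ladder. Two 38×57 mm vertical rails, 2058 mm tall, stand 348 mm apart (outside-to-outside) with their front faces coplanar on the −y side. 6 rungs, each 57 mm deep and 21 mm tall, span between the inner faces of the rails, front faces flush with the rails. The lowest rung's underside is at z = 241 mm and rungs are spaced 325 mm apart (underside to underside).


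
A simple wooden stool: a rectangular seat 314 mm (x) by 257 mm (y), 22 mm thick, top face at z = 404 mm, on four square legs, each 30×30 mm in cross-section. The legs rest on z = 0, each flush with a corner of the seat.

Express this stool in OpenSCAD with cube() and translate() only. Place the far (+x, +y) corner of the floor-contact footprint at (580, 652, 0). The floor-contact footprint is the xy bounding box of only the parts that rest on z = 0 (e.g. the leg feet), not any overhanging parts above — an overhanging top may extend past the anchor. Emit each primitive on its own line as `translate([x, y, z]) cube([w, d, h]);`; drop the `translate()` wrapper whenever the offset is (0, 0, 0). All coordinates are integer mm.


translate([266, 395, 382]) cube([314, 257, 22]);
translate([266, 395, 0]) cube([30, 30, 382]);
translate([550, 395, 0]) cube([30, 30, 382]);
translate([266, 622, 0]) cube([30, 30, 382]);
translate([550, 622, 0]) cube([30, 30, 382]);


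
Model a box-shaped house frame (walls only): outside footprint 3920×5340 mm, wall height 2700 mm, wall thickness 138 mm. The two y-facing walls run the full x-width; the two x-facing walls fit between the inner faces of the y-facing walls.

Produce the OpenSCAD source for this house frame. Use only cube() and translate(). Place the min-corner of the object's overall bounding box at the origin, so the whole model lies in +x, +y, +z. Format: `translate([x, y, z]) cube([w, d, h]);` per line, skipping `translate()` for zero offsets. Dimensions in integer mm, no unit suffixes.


cube([3920, 138, 2700]);
translate([0, 5202, 0]) cube([3920, 138, 2700]);
translate([0, 138, 0]) cube([138, 5064, 2700]);
translate([3782, 138, 0]) cube([138, 5064, 2700]);


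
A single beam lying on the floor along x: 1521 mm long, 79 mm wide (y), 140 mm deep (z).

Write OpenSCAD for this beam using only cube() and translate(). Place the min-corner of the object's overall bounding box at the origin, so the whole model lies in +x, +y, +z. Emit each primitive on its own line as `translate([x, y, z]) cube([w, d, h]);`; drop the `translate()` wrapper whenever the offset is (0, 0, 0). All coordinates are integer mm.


cube([1521, 79, 140]);


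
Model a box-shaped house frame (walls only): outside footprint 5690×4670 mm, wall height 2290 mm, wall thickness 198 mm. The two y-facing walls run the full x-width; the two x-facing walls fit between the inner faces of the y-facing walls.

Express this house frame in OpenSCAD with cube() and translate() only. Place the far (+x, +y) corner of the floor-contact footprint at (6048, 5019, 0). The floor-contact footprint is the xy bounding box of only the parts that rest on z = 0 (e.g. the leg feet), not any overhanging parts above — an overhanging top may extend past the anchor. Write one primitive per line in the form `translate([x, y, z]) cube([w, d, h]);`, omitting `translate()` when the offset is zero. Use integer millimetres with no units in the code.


translate([358, 349, 0]) cube([5690, 198, 2290]);
translate([358, 4821, 0]) cube([5690, 198, 2290]);
translate([358, 547, 0]) cube([198, 4274, 2290]);
translate([5850, 547, 0]) cube([198, 4274, 2290]);


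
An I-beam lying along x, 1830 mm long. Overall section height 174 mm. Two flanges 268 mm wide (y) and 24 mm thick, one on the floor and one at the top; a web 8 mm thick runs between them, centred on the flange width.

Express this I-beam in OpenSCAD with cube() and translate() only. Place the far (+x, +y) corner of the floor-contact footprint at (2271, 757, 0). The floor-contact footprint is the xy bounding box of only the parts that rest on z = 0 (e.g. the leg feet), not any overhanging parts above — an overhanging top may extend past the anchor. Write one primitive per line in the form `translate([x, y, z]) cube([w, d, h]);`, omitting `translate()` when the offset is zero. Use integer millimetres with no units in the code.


translate([441, 489, 0]) cube([1830, 268, 24]);
translate([441, 619, 24]) cube([1830, 8, 126]);
translate([441, 489, 150]) cube([1830, 268, 24]);


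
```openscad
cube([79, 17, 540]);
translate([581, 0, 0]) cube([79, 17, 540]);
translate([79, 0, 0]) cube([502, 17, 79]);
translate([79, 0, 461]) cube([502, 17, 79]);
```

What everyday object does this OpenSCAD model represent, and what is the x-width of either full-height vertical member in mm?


A picture frame. The border width is 79 mm.

Four thin pieces enclosing a rectangular opening — a picture frame. The two full-height stiles are 540 mm tall; the top rail sits at z = 461 and is 79 mm tall, so the border above the opening is 540 − 461 = 79 mm, matching the stile x-width.


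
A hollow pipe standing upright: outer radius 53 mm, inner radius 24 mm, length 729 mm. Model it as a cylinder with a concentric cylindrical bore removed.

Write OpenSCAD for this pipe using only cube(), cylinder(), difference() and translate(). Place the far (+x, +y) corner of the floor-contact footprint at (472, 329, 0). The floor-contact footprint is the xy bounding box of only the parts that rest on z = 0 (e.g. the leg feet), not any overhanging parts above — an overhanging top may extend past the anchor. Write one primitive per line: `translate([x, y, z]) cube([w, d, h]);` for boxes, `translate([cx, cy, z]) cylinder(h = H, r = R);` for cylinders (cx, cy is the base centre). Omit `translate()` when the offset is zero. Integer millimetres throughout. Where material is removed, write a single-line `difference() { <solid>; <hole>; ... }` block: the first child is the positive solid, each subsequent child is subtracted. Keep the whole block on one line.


difference() { translate([419, 276, 0]) cylinder(h = 729, r = 53); translate([419, 276, 0]) cylinder(h = 729, r = 24); }


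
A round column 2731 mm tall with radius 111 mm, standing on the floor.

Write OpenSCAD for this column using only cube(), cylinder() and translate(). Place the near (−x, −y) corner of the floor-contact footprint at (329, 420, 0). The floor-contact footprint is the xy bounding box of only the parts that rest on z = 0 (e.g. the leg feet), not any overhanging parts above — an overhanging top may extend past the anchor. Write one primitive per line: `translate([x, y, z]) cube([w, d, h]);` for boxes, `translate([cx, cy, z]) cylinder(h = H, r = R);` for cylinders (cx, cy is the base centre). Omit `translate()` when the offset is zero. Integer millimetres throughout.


translate([440, 531, 0]) cylinder(h = 2731, r = 111);


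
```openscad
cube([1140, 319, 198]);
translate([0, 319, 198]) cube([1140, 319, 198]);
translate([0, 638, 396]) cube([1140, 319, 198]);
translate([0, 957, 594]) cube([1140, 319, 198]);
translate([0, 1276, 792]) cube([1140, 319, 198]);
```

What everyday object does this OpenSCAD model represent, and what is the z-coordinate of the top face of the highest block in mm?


A staircase. The total rise is 990 mm.

5 identical blocks, each offset up and back from the previous — a staircase. Each step is 198 mm tall and there are 5 of them, so the total rise is 5 × 198 = 990 mm.


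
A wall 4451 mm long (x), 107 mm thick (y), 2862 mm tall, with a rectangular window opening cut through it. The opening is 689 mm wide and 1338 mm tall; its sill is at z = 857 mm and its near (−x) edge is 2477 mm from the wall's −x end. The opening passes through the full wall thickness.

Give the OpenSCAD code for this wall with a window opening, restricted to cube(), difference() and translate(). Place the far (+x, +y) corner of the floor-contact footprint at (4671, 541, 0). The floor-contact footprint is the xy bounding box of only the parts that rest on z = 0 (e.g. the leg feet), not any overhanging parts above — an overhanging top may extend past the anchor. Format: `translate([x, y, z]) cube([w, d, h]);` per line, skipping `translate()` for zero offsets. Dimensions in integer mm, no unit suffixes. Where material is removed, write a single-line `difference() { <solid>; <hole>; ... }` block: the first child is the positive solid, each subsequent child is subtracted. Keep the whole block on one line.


difference() { translate([220, 434, 0]) cube([4451, 107, 2862]); translate([2697, 434, 857]) cube([689, 107, 1338]); }


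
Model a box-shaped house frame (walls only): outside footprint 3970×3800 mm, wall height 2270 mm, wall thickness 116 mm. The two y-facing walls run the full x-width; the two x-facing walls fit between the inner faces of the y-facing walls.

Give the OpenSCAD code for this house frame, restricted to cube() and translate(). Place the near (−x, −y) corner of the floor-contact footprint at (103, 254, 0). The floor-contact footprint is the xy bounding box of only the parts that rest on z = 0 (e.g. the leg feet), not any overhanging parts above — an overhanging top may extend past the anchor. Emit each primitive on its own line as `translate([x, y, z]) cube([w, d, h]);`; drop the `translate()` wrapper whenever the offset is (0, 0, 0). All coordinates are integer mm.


translate([103, 254, 0]) cube([3970, 116, 2270]);
translate([103, 3938, 0]) cube([3970, 116, 2270]);
translate([103, 370, 0]) cube([116, 3568, 2270]);
translate([3957, 370, 0]) cube([116, 3568, 2270]);


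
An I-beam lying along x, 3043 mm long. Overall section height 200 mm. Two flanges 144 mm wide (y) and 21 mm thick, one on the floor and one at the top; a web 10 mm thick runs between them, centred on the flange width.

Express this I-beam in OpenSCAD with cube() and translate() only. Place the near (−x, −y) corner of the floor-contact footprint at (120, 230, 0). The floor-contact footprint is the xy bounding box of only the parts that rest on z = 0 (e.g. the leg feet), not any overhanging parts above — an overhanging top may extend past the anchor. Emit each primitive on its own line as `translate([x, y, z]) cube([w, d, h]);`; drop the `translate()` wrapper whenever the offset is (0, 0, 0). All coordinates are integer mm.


translate([120, 230, 0]) cube([3043, 144, 21]);
translate([120, 297, 21]) cube([3043, 10, 158]);
translate([120, 230, 179]) cube([3043, 144, 21]);


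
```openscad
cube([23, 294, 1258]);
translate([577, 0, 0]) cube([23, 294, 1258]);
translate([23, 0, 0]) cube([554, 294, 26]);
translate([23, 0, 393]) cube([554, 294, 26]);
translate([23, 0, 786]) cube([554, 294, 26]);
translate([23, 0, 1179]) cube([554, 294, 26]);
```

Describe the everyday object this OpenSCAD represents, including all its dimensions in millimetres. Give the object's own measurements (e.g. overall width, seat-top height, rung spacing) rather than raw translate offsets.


An open bookshelf. Two side panels, each 23 mm thick, 294 mm deep and 1258 mm tall, stand 600 mm apart (outside-to-outside). Between them sit 4 shelves, each 26 mm thick and 294 mm deep, spanning the full gap between the sides. The bottom shelf rests on the floor (its underside at z = 0) and the clear gap between one shelf's top and the next shelf's underside is 367 mm.


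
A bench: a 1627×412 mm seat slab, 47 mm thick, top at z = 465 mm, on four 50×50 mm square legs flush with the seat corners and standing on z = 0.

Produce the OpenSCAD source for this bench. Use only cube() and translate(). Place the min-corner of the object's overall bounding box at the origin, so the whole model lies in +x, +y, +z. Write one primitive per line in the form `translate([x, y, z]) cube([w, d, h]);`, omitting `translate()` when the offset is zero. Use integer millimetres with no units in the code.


translate([0, 0, 418]) cube([1627, 412, 47]);
cube([50, 50, 418]);
translate([0, 362, 0]) cube([50, 50, 418]);
translate([1577, 0, 0]) cube([50, 50, 418]);
translate([1577, 362, 0]) cube([50, 50, 418]);


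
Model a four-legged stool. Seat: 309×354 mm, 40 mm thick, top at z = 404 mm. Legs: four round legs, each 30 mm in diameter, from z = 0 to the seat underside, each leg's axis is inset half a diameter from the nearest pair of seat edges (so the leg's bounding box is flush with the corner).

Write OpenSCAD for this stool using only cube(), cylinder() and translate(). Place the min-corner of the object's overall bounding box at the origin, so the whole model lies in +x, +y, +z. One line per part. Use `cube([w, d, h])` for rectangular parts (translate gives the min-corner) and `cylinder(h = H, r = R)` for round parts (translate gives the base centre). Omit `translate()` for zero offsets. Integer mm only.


// leg_h = 404 - 40 = 364
translate([0, 0, 364]) cube([309, 354, 40]);
translate([15, 15, 0]) cylinder(h = 364, r = 15);
translate([294, 15, 0]) cylinder(h = 364, r = 15);
translate([15, 339, 0]) cylinder(h = 364, r = 15);
translate([294, 339, 0]) cylinder(h = 364, r = 15);


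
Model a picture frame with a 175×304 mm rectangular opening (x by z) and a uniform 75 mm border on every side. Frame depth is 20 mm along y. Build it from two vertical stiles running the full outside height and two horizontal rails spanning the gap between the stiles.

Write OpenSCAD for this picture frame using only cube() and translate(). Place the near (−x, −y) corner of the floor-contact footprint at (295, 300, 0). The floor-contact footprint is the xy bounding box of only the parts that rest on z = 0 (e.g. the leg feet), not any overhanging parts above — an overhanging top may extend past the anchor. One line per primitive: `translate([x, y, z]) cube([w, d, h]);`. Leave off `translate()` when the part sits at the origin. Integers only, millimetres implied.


translate([295, 300, 0]) cube([75, 20, 454]);
translate([545, 300, 0]) cube([75, 20, 454]);
translate([370, 300, 0]) cube([175, 20, 75]);
translate([370, 300, 379]) cube([175, 20, 75]);


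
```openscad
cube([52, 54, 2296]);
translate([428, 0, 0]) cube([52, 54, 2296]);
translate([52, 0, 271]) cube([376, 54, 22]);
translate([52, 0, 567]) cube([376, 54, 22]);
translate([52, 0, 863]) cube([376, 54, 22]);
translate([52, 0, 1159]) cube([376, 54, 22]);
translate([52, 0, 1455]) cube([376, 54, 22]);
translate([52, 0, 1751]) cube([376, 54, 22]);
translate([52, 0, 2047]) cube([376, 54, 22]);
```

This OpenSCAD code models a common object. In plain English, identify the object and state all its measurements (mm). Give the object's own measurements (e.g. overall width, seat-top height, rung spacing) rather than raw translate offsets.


A straight ladder. Two 52×54 mm vertical rails, 2296 mm tall, stand 480 mm apart (outside-to-outside) with their front faces coplanar on the −y side. 7 rungs, each 54 mm deep and 22 mm tall, span between the inner faces of the rails, front faces flush with the rails. The lowest rung's underside is at z = 271 mm and rungs are spaced 296 mm apart (underside to underside).


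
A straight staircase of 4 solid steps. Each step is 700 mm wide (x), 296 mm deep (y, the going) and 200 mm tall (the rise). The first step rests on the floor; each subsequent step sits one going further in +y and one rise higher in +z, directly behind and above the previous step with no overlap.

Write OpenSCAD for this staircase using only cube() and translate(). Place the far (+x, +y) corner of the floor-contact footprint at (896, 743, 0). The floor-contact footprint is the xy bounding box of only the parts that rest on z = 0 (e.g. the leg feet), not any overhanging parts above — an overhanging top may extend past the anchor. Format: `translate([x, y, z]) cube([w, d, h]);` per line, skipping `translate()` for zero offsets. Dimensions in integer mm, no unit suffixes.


translate([196, 447, 0]) cube([700, 296, 200]);
translate([196, 743, 200]) cube([700, 296, 200]);
translate([196, 1039, 400]) cube([700, 296, 200]);
translate([196, 1335, 600]) cube([700, 296, 200]);


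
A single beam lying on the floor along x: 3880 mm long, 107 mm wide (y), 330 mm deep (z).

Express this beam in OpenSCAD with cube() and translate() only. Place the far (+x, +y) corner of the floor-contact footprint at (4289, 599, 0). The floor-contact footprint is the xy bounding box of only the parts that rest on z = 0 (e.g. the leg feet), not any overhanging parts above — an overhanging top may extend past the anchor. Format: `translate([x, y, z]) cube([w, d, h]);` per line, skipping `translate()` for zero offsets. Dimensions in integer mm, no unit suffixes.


translate([409, 492, 0]) cube([3880, 107, 330]);


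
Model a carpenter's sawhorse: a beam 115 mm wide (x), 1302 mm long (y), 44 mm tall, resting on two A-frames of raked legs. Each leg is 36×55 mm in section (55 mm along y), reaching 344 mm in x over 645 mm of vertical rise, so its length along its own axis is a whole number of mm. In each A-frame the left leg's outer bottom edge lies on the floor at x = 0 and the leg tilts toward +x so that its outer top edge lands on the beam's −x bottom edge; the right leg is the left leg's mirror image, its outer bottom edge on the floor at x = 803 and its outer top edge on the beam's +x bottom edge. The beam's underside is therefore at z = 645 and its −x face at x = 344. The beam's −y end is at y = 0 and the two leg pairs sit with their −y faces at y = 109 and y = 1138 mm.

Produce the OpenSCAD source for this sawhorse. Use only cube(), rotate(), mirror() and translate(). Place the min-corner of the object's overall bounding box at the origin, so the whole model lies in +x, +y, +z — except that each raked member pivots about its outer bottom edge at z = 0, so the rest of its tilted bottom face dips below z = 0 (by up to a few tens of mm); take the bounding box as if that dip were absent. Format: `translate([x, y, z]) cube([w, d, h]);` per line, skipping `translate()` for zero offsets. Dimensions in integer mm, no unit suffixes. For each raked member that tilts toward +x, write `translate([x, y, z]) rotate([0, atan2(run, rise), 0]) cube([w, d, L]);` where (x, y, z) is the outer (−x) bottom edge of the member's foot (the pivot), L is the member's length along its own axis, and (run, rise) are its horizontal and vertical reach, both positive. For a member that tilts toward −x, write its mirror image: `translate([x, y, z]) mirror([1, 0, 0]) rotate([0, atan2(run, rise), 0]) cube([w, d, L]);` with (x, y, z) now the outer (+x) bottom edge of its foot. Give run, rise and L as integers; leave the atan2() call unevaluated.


// leg length = √(344² + 645²) = 731
// right-leg outer foot x = 2·344 + 115 = 803
// beam min-corner = (344, 0, 645)
translate([344, 0, 645]) cube([115, 1302, 44]);
translate([0, 109, 0]) rotate([0, atan2(344, 645), 0]) cube([36, 55, 731]);
translate([803, 109, 0]) mirror([1, 0, 0]) rotate([0, atan2(344, 645), 0]) cube([36, 55, 731]);
translate([0, 1138, 0]) rotate([0, atan2(344, 645), 0]) cube([36, 55, 731]);
translate([803, 1138, 0]) mirror([1, 0, 0]) rotate([0, atan2(344, 645), 0]) cube([36, 55, 731]);


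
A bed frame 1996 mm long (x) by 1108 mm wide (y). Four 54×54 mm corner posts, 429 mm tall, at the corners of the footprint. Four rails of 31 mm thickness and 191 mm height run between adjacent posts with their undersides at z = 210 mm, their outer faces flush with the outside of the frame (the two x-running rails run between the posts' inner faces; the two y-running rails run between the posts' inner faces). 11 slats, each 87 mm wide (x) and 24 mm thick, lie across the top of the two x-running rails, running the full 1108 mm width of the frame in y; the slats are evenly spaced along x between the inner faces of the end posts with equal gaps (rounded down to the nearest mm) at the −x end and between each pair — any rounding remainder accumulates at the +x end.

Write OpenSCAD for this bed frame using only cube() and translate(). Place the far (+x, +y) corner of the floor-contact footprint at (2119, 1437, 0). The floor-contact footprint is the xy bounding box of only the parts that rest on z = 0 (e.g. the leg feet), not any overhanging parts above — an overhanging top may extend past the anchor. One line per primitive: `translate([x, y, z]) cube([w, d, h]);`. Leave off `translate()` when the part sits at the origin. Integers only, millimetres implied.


translate([123, 329, 0]) cube([54, 54, 429]);
translate([123, 1383, 0]) cube([54, 54, 429]);
translate([2065, 329, 0]) cube([54, 54, 429]);
translate([2065, 1383, 0]) cube([54, 54, 429]);
translate([177, 329, 210]) cube([1888, 31, 191]);
translate([177, 1406, 210]) cube([1888, 31, 191]);
translate([123, 383, 210]) cube([31, 1000, 191]);
translate([2088, 383, 210]) cube([31, 1000, 191]);
translate([254, 329, 401]) cube([87, 1108, 24]);
translate([418, 329, 401]) cube([87, 1108, 24]);
translate([582, 329, 401]) cube([87, 1108, 24]);
translate([746, 329, 401]) cube([87, 1108, 24]);
translate([910, 329, 401]) cube([87, 1108, 24]);
translate([1074, 329, 401]) cube([87, 1108, 24]);
translate([1238, 329, 401]) cube([87, 1108, 24]);
translate([1402, 329, 401]) cube([87, 1108, 24]);
translate([1566, 329, 401]) cube([87, 1108, 24]);
translate([1730, 329, 401]) cube([87, 1108, 24]);
translate([1894, 329, 401]) cube([87, 1108, 24]);


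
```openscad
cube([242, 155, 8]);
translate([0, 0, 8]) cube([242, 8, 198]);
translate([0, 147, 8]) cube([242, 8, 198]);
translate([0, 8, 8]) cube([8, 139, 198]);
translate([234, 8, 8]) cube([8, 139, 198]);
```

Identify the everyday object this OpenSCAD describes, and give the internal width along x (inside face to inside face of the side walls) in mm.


An open box. The internal width is 226 mm.

A 242×155 base slab with four walls standing on it — an open box. The base is 242 mm wide and the walls are 8 mm thick, so the internal width is 242 − 2 × 8 = 226 mm.


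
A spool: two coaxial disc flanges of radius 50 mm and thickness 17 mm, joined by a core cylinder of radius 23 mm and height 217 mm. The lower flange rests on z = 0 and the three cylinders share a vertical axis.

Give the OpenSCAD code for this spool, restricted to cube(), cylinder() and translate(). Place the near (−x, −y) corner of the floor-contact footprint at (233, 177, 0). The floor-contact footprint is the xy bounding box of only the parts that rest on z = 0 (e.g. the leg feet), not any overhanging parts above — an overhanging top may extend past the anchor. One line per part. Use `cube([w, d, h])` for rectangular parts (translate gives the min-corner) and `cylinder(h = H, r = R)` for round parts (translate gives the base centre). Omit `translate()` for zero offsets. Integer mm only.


translate([283, 227, 0]) cylinder(h = 17, r = 50);
translate([283, 227, 17]) cylinder(h = 217, r = 23);
translate([283, 227, 234]) cylinder(h = 17, r = 50);


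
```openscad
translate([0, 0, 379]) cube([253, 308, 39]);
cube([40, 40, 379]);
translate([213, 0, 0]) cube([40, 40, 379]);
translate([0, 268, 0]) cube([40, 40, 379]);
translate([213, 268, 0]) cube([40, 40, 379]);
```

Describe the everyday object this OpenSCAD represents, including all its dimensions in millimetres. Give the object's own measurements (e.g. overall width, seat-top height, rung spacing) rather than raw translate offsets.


A simple wooden stool: a rectangular seat 253 mm (x) by 308 mm (y), 39 mm thick, top face at z = 418 mm, on four square legs, each 40×40 mm in cross-section. The legs rest on z = 0, each flush with a corner of the seat.


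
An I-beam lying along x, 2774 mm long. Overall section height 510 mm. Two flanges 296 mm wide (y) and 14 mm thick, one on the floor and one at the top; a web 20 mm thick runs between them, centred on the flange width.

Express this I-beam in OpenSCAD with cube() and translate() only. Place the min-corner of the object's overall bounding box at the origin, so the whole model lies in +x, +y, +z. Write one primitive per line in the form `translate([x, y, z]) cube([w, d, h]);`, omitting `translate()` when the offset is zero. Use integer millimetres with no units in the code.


cube([2774, 296, 14]);
translate([0, 138, 14]) cube([2774, 20, 482]);
translate([0, 0, 496]) cube([2774, 296, 14]);


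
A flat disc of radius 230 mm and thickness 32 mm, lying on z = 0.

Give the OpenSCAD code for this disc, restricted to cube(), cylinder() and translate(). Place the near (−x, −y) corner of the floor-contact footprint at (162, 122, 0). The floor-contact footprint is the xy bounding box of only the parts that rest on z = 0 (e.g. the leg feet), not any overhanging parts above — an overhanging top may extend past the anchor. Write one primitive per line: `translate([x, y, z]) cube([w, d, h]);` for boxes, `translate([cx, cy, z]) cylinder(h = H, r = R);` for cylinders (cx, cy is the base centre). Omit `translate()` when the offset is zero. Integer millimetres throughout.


translate([392, 352, 0]) cylinder(h = 32, r = 230);


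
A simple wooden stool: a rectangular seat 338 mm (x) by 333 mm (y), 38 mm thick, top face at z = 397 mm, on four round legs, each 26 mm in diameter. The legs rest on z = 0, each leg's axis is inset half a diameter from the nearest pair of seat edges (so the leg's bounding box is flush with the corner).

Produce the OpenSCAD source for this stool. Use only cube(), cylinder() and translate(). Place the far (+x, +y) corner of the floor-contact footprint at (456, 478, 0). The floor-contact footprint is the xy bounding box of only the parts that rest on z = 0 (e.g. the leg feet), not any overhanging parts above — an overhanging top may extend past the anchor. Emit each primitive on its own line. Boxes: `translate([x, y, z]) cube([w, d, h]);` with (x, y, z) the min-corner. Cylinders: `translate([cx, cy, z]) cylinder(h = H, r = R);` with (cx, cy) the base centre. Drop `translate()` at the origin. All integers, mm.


translate([118, 145, 359]) cube([338, 333, 38]);
translate([131, 158, 0]) cylinder(h = 359, r = 13);
translate([443, 158, 0]) cylinder(h = 359, r = 13);
translate([131, 465, 0]) cylinder(h = 359, r = 13);
translate([443, 465, 0]) cylinder(h = 359, r = 13);


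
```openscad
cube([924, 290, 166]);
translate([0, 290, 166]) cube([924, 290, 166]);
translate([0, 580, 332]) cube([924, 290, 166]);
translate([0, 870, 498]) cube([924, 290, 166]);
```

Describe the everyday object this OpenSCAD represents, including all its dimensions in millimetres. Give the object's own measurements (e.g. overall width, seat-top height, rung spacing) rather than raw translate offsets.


A straight staircase of 4 solid steps. Each step is 924 mm wide (x), 290 mm deep (y, the going) and 166 mm tall (the rise). The first step rests on the floor; each subsequent step sits one going further in +y and one rise higher in +z, directly behind and above the previous step with no overlap.


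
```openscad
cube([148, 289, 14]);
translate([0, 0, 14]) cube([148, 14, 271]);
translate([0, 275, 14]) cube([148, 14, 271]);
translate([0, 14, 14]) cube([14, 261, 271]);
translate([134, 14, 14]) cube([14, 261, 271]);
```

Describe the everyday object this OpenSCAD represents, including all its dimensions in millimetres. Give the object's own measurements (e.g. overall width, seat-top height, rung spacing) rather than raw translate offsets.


An open-topped rectangular box: outside dimensions 148×289×285 mm, with a uniform wall and base thickness of 14 mm. The base is a full 148×289 slab on the floor; four walls sit on top of the base. The front and back walls (the −y and +y sides) span the full width; the two side walls fit between them.


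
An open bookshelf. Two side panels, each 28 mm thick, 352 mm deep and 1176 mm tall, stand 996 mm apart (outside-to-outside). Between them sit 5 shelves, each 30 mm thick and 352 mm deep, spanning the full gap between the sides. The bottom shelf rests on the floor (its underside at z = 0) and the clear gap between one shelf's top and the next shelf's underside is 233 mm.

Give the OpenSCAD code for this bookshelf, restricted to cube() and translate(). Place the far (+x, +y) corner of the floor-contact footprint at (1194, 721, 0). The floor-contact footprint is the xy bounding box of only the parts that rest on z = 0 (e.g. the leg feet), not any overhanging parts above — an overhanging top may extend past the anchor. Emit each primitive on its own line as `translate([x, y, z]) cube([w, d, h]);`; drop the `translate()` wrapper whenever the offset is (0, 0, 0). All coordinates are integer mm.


translate([198, 369, 0]) cube([28, 352, 1176]);
translate([1166, 369, 0]) cube([28, 352, 1176]);
translate([226, 369, 0]) cube([940, 352, 30]);
translate([226, 369, 263]) cube([940, 352, 30]);
translate([226, 369, 526]) cube([940, 352, 30]);
translate([226, 369, 789]) cube([940, 352, 30]);
translate([226, 369, 1052]) cube([940, 352, 30]);


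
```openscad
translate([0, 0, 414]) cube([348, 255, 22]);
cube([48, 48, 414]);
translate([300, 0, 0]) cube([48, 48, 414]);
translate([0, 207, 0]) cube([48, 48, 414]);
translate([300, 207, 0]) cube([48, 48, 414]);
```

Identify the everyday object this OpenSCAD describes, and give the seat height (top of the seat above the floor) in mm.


A stool. The seat height is 436 mm.

A 348×255×22 slab at z = 414 on four corner posts — a stool. The seat top is 414 + 22 = 436 mm.


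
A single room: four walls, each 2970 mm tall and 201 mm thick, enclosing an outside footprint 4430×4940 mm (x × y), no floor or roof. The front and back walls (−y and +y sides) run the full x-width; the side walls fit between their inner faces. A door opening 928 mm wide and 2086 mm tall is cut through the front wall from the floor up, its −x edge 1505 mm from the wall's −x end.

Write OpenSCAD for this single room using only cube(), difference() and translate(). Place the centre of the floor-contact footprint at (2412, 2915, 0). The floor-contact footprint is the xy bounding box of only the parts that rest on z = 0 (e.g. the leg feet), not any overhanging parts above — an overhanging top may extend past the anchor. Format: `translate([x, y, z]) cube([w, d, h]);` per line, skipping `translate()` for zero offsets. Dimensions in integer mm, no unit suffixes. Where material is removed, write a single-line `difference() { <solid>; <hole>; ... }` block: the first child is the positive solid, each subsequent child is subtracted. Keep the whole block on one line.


difference() { translate([197, 445, 0]) cube([4430, 201, 2970]); translate([1702, 445, 0]) cube([928, 201, 2086]); }
translate([197, 5184, 0]) cube([4430, 201, 2970]);
translate([197, 646, 0]) cube([201, 4538, 2970]);
translate([4426, 646, 0]) cube([201, 4538, 2970]);
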